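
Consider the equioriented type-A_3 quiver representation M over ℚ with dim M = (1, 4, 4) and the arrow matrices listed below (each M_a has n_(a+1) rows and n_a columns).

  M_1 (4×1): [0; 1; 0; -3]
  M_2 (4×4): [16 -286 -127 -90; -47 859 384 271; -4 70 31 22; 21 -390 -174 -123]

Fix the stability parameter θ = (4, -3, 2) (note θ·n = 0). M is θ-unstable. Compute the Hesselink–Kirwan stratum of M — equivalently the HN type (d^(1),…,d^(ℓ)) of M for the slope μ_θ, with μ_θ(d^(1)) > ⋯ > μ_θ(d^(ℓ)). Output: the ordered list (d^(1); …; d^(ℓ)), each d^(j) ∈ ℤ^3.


Barcode: M ≅ I[1,3], I[2,2], I[2,3]^2, I[3,3]. HN layers by μ_θ (3 steps, strictly decreasing):
  μ^(1)=2; μ^(2)=1/2; μ^(3)=-3

((0, 0, 4); (1, 1, 0); (0, 3, 0))


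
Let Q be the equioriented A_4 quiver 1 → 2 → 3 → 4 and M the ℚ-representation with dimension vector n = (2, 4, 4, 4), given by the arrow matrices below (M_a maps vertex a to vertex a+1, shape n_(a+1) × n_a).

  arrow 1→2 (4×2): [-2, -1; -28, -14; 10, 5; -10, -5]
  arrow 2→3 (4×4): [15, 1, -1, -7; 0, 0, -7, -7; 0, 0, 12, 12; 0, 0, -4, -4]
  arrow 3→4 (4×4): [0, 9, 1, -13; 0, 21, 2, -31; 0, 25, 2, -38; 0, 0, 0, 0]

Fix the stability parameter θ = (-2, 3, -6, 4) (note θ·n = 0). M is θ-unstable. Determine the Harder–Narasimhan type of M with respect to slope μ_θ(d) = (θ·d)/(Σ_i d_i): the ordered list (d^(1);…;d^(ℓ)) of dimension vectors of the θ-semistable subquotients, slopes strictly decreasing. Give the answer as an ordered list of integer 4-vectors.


Barcode: M ≅ I[1,1], I[1,3], I[2,2]^2, I[2,4], I[3,4]^2, I[4,4]. HN layers by μ_θ (5 steps, strictly decreasing):
  μ^(1)=4; μ^(2)=3; μ^(3)=-3/2; μ^(4)=-2; μ^(5)=-6

((0, 0, 0, 4); (0, 2, 0, 0); (0, 2, 2, 0); (2, 0, 0, 0); (0, 0, 2, 0))


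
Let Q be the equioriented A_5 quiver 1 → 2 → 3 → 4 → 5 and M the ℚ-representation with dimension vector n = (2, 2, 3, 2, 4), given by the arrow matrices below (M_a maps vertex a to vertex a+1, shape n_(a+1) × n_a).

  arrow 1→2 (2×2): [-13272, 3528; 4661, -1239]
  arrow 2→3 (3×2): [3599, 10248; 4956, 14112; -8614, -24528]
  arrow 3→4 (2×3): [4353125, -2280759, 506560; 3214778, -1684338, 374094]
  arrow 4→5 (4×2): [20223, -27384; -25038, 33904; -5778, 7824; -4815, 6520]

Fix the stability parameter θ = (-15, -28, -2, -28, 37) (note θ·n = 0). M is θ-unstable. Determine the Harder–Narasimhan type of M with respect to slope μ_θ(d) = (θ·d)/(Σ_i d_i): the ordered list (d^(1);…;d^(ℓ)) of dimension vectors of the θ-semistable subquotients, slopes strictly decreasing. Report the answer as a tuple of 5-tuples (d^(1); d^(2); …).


Via rank(M_{q-1}∘⋯∘M_p): M ≅ I[1,1], I[1,2], I[2,5], I[3,3], I[3,4], I[5,5]^3.
μ_θ-semistable layers: μ^(1)=37; μ^(2)=-2; μ^(3)=-15; μ^(4)=-43/2; μ^(5)=-28

((0, 0, 0, 0, 4); (0, 0, 1, 0, 0); (1, 0, 2, 2, 0); (1, 1, 0, 0, 0); (0, 1, 0, 0, 0))


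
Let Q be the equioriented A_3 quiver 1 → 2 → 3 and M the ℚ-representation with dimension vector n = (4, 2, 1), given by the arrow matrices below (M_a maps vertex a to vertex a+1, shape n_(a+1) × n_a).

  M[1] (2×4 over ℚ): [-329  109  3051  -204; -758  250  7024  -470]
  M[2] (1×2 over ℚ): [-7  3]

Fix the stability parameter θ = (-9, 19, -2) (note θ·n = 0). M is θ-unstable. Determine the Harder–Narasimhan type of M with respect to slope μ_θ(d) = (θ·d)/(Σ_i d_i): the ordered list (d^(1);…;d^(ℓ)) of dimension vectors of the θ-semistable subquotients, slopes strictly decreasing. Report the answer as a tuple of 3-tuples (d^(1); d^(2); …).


Interval decomposition of M: I[1,1]^2, I[1,2], I[1,3].
HN type (ℓ=3): μ^(1)=19; μ^(2)=17/2; μ^(3)=-9

((0, 1, 0); (0, 1, 1); (4, 0, 0))


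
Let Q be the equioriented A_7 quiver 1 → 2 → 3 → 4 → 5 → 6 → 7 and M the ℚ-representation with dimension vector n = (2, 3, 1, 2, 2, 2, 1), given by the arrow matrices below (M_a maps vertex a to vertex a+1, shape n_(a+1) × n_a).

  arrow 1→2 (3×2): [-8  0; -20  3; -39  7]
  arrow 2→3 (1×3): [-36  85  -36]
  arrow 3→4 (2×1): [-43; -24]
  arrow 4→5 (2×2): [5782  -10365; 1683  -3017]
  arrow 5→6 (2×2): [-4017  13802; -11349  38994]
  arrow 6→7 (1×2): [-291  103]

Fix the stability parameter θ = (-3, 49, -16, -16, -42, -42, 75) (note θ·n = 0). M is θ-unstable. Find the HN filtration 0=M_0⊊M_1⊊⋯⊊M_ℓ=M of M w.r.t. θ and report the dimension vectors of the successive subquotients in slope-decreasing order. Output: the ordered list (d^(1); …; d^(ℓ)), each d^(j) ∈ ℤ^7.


Interval decomposition of M: I[1,2], I[1,5], I[2,2], I[4,6], I[6,7].
HN type (ℓ=6): μ^(1)=75; μ^(2)=49; μ^(3)=-3; μ^(4)=-28/5; μ^(5)=-100/3; μ^(6)=-42

((0, 0, 0, 0, 0, 0, 1); (0, 2, 0, 0, 0, 0, 0); (1, 0, 0, 0, 0, 0, 0); (1, 1, 1, 1, 1, 0, 0); (0, 0, 0, 1, 1, 1, 0); (0, 0, 0, 0, 0, 1, 0))


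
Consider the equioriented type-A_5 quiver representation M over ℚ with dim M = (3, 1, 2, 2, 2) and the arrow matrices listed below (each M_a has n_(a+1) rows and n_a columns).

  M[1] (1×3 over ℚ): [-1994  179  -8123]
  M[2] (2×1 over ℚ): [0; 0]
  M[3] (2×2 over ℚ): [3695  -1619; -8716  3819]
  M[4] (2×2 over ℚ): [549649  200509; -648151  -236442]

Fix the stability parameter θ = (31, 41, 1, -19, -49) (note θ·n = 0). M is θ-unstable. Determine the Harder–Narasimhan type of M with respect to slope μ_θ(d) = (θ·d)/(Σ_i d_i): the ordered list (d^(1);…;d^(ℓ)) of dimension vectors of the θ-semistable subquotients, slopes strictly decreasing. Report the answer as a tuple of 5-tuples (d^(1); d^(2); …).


Via rank(M_{q-1}∘⋯∘M_p): M ≅ I[1,1]^2, I[1,2], I[3,5]^2.
μ_θ-semistable layers: μ^(1)=41; μ^(2)=31; μ^(3)=-67/3

((0, 1, 0, 0, 0); (3, 0, 0, 0, 0); (0, 0, 2, 2, 2))


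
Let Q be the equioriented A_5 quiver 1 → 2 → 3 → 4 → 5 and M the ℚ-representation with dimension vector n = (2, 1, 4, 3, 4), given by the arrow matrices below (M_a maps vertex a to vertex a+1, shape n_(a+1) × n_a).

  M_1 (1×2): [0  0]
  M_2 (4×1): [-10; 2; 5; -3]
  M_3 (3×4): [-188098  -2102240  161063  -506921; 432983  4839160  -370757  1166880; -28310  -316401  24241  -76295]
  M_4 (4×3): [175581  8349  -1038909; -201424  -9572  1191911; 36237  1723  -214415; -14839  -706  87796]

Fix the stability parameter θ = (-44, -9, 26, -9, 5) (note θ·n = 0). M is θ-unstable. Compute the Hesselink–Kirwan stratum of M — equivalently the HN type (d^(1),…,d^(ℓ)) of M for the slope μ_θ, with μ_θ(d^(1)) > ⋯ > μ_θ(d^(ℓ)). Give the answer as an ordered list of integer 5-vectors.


Interval decomposition of M: I[1,1]^2, I[2,5], I[3,3], I[3,5]^2, I[5,5].
HN type (ℓ=5): μ^(1)=26; μ^(2)=22/3; μ^(3)=5; μ^(4)=-9; μ^(5)=-44

((0, 0, 1, 0, 0); (0, 0, 3, 3, 3); (0, 0, 0, 0, 1); (0, 1, 0, 0, 0); (2, 0, 0, 0, 0))


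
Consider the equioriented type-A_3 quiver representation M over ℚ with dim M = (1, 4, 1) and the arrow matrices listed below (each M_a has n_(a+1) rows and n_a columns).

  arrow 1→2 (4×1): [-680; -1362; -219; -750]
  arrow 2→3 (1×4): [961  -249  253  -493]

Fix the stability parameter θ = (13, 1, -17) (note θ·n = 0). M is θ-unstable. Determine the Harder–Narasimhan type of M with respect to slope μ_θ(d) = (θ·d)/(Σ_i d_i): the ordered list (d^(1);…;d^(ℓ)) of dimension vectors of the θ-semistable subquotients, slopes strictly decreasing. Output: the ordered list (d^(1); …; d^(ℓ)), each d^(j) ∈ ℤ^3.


Barcode: M ≅ I[1,3], I[2,2]^3. HN layers by μ_θ (2 steps, strictly decreasing):
  μ^(1)=1; μ^(2)=-1

((0, 3, 0); (1, 1, 1))


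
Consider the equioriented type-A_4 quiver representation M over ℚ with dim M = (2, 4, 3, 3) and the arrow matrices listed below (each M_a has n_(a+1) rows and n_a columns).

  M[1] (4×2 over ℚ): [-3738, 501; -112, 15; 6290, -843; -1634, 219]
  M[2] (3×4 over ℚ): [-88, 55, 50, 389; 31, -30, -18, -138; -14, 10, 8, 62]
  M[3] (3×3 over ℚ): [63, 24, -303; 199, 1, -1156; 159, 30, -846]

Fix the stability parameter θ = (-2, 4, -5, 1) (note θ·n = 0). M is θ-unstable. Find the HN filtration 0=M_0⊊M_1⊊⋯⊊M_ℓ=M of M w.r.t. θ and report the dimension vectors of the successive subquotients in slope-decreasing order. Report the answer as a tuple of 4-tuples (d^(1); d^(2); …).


Interval decomposition of M: I[1,4]^2, I[2,2]^2, I[3,4].
HN type (ℓ=5): μ^(1)=4; μ^(2)=1; μ^(3)=-1/2; μ^(4)=-2; μ^(5)=-5

((0, 2, 0, 0); (0, 0, 0, 3); (0, 2, 2, 0); (2, 0, 0, 0); (0, 0, 1, 0))


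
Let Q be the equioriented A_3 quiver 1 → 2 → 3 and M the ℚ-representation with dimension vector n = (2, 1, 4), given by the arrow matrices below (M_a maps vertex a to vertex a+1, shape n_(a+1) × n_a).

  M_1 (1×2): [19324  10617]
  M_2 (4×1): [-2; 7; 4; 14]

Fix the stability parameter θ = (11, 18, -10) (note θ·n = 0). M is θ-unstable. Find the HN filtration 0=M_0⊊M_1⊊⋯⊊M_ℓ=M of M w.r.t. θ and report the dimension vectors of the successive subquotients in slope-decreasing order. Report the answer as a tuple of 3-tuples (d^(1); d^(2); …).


Barcode: M ≅ I[1,1], I[1,3], I[3,3]^3. HN layers by μ_θ (3 steps, strictly decreasing):
  μ^(1)=11; μ^(2)=19/3; μ^(3)=-10

((1, 0, 0); (1, 1, 1); (0, 0, 3))


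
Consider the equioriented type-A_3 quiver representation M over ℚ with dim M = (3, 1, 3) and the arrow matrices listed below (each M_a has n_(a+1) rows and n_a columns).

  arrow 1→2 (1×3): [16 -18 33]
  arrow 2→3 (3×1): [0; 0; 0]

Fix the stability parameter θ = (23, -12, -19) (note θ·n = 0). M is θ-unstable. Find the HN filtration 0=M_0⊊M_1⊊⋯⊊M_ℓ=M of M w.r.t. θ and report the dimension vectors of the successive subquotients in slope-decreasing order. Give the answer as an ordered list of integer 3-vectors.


Interval decomposition of M: I[1,1]^2, I[1,2], I[3,3]^3.
HN type (ℓ=3): μ^(1)=23; μ^(2)=11/2; μ^(3)=-19

((2, 0, 0); (1, 1, 0); (0, 0, 3))


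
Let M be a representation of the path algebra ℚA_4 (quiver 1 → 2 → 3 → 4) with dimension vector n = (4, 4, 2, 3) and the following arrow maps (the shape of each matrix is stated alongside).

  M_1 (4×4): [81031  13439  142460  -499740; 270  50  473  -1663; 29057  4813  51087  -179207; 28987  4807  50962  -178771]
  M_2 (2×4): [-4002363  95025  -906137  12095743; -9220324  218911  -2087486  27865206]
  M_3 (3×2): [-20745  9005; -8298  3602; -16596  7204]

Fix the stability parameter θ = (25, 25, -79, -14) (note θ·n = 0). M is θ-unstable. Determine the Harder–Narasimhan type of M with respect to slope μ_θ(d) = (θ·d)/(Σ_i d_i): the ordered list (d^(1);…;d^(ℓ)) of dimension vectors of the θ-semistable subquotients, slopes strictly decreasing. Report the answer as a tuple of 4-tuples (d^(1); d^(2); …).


Barcode: M ≅ I[1,1], I[1,2], I[1,3], I[1,4], I[2,2], I[4,4]^2. HN layers by μ_θ (4 steps, strictly decreasing):
  μ^(1)=25; μ^(2)=-29/3; μ^(3)=-43/4; μ^(4)=-14

((2, 2, 0, 0); (1, 1, 1, 0); (1, 1, 1, 1); (0, 0, 0, 2))


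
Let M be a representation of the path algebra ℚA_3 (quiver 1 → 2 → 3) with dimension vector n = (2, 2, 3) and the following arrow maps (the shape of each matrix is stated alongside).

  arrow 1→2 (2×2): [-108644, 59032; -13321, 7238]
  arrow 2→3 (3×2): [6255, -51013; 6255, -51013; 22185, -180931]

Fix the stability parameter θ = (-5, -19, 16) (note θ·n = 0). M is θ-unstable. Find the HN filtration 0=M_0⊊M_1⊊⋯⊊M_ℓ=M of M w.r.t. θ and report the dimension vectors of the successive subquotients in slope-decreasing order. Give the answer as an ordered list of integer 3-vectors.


Barcode: M ≅ I[1,1], I[1,3], I[2,2], I[3,3]^2. HN layers by μ_θ (4 steps, strictly decreasing):
  μ^(1)=16; μ^(2)=-5; μ^(3)=-12; μ^(4)=-19

((0, 0, 3); (1, 0, 0); (1, 1, 0); (0, 1, 0))


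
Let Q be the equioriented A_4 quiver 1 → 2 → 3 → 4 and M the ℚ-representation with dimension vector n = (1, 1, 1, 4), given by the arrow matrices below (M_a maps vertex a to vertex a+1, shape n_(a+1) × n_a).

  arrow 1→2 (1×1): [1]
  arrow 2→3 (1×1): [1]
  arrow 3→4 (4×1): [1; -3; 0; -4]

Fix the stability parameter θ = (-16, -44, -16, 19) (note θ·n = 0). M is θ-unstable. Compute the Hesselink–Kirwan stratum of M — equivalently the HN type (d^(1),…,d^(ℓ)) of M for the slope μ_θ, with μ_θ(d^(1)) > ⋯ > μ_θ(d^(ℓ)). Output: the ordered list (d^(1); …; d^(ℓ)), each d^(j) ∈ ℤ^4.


Via rank(M_{q-1}∘⋯∘M_p): M ≅ I[1,4], I[4,4]^3.
μ_θ-semistable layers: μ^(1)=19; μ^(2)=-16; μ^(3)=-30

((0, 0, 0, 4); (0, 0, 1, 0); (1, 1, 0, 0))


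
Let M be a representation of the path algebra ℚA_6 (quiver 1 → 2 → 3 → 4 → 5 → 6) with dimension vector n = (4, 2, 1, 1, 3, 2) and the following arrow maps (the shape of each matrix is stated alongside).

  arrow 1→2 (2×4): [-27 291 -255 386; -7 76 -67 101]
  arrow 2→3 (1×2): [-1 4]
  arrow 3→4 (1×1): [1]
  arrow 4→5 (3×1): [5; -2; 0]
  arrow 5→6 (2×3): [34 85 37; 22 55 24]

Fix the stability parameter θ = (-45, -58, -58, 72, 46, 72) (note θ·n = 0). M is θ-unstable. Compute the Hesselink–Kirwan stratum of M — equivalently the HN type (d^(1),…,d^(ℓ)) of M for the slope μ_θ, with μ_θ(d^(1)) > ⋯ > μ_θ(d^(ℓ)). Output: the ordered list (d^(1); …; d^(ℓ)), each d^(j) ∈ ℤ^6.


Interval decomposition of M: I[1,1]^2, I[1,2], I[1,5], I[5,6]^2.
HN type (ℓ=6): μ^(1)=72; μ^(2)=59; μ^(3)=46; μ^(4)=-45; μ^(5)=-103/2; μ^(6)=-161/3

((0, 0, 0, 0, 0, 2); (0, 0, 0, 1, 1, 0); (0, 0, 0, 0, 2, 0); (2, 0, 0, 0, 0, 0); (1, 1, 0, 0, 0, 0); (1, 1, 1, 0, 0, 0))


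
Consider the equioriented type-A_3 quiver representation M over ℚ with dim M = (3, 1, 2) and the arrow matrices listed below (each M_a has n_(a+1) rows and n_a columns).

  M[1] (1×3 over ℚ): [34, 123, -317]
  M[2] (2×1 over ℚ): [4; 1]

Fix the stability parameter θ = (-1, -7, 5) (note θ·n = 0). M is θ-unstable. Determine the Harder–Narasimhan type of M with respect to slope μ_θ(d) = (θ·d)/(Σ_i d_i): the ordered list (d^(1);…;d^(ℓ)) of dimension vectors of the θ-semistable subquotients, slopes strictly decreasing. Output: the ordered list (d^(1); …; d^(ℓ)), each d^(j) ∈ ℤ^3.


Via rank(M_{q-1}∘⋯∘M_p): M ≅ I[1,1]^2, I[1,3], I[3,3].
μ_θ-semistable layers: μ^(1)=5; μ^(2)=-1; μ^(3)=-4

((0, 0, 2); (2, 0, 0); (1, 1, 0))


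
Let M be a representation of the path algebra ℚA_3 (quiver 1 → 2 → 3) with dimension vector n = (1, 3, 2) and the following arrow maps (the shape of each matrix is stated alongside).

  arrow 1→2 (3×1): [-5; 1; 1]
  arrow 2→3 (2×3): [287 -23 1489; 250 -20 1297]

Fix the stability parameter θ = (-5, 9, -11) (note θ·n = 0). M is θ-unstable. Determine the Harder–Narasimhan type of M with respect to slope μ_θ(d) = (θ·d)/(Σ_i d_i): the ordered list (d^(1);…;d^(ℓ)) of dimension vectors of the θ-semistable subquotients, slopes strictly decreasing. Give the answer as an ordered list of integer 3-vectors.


Barcode: M ≅ I[1,3], I[2,2], I[2,3]. HN layers by μ_θ (3 steps, strictly decreasing):
  μ^(1)=9; μ^(2)=-1; μ^(3)=-5

((0, 1, 0); (0, 2, 2); (1, 0, 0))


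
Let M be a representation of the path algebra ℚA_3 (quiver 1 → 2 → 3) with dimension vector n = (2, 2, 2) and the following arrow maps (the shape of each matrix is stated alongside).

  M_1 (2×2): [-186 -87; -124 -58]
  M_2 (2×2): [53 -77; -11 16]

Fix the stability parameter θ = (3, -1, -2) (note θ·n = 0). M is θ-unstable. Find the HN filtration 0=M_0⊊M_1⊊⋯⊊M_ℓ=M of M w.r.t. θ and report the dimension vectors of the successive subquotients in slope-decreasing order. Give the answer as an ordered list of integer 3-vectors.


Via rank(M_{q-1}∘⋯∘M_p): M ≅ I[1,1], I[1,3], I[2,3].
μ_θ-semistable layers: μ^(1)=3; μ^(2)=0; μ^(3)=-3/2

((1, 0, 0); (1, 1, 1); (0, 1, 1))


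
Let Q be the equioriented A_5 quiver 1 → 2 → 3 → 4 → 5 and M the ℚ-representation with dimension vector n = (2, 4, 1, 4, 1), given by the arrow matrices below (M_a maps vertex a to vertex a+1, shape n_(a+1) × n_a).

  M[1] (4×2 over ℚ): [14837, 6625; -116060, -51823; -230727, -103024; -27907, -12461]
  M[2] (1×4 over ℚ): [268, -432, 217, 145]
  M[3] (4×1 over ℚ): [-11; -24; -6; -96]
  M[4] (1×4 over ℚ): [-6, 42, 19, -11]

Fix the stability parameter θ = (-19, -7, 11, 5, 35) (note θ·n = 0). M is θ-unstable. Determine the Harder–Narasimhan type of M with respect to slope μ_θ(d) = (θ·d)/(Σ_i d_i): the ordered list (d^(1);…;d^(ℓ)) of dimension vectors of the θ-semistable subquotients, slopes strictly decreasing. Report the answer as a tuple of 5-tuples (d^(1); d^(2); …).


Interval decomposition of M: I[1,2], I[1,4], I[2,2]^2, I[4,4]^2, I[4,5].
HN type (ℓ=5): μ^(1)=35; μ^(2)=8; μ^(3)=5; μ^(4)=-7; μ^(5)=-19

((0, 0, 0, 0, 1); (0, 0, 1, 1, 0); (0, 0, 0, 3, 0); (0, 4, 0, 0, 0); (2, 0, 0, 0, 0))


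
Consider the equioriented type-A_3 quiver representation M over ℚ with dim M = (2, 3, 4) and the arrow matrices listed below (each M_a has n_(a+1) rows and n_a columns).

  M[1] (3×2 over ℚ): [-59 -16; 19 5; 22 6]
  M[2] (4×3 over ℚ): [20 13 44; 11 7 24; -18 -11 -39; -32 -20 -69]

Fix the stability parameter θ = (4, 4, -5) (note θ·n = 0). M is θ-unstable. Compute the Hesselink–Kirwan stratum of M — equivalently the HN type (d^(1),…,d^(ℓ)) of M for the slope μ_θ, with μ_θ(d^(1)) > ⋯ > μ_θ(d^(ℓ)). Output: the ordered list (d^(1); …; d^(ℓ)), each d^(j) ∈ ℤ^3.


Interval decomposition of M: I[1,3]^2, I[2,3], I[3,3].
HN type (ℓ=3): μ^(1)=1; μ^(2)=-1/2; μ^(3)=-5

((2, 2, 2); (0, 1, 1); (0, 0, 1))


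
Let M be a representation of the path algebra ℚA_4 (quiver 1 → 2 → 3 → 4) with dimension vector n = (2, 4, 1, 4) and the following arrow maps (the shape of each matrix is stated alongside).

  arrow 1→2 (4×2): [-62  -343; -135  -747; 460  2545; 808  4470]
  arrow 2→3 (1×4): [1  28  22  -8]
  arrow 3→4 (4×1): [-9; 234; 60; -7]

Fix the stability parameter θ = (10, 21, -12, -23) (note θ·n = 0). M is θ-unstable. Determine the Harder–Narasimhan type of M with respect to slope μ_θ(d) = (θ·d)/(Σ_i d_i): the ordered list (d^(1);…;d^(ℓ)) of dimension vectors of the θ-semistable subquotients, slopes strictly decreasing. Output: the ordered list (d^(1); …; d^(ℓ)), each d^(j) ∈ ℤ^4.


Barcode: M ≅ I[1,2], I[1,4], I[2,2]^2, I[4,4]^3. HN layers by μ_θ (4 steps, strictly decreasing):
  μ^(1)=21; μ^(2)=10; μ^(3)=-1; μ^(4)=-23

((0, 3, 0, 0); (1, 0, 0, 0); (1, 1, 1, 1); (0, 0, 0, 3))


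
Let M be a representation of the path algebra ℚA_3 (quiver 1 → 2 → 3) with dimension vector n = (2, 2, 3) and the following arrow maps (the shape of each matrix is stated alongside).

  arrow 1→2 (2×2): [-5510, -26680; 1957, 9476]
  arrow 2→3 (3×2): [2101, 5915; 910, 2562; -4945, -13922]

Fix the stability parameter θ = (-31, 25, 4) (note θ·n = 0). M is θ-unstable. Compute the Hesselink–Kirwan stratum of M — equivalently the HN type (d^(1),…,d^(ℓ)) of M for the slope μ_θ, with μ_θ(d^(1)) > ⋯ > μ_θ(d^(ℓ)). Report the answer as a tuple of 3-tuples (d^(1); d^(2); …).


Interval decomposition of M: I[1,1], I[1,3], I[2,3], I[3,3].
HN type (ℓ=3): μ^(1)=29/2; μ^(2)=4; μ^(3)=-31

((0, 2, 2); (0, 0, 1); (2, 0, 0))


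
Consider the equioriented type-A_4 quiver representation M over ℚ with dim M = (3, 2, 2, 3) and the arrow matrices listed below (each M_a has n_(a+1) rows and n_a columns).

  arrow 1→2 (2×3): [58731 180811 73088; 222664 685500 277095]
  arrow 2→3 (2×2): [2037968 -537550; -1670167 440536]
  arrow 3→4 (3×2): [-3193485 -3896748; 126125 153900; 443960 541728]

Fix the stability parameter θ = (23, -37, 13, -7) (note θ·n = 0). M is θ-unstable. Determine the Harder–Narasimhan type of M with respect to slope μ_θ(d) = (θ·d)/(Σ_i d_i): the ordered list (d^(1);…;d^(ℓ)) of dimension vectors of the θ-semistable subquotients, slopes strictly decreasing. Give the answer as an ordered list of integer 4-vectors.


Interval decomposition of M: I[1,1], I[1,3], I[1,4], I[4,4]^2.
HN type (ℓ=4): μ^(1)=23; μ^(2)=13; μ^(3)=3; μ^(4)=-7

((1, 0, 0, 0); (0, 0, 1, 0); (0, 0, 1, 1); (2, 2, 0, 2))


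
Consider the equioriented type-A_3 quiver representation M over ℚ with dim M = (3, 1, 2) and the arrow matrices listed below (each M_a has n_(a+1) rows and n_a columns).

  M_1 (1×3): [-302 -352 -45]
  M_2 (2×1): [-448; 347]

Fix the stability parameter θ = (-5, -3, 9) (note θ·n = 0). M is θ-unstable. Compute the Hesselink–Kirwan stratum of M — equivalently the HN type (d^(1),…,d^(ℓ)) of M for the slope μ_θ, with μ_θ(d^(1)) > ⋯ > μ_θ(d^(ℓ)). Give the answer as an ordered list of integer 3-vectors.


Via rank(M_{q-1}∘⋯∘M_p): M ≅ I[1,1]^2, I[1,3], I[3,3].
μ_θ-semistable layers: μ^(1)=9; μ^(2)=-3; μ^(3)=-5

((0, 0, 2); (0, 1, 0); (3, 0, 0))


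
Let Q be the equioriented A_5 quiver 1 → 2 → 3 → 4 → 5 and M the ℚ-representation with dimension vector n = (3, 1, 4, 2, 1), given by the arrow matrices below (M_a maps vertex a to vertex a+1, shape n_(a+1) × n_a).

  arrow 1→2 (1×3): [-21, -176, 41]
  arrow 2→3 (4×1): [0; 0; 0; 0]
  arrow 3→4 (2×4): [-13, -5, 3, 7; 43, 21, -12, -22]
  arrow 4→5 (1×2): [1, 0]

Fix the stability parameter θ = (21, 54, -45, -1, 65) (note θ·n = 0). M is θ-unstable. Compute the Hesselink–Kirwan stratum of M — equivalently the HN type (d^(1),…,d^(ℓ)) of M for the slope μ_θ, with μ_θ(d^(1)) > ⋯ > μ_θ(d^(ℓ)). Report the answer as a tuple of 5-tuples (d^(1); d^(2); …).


Barcode: M ≅ I[1,1]^2, I[1,2], I[3,3]^2, I[3,4], I[3,5]. HN layers by μ_θ (5 steps, strictly decreasing):
  μ^(1)=65; μ^(2)=54; μ^(3)=21; μ^(4)=-1; μ^(5)=-45

((0, 0, 0, 0, 1); (0, 1, 0, 0, 0); (3, 0, 0, 0, 0); (0, 0, 0, 2, 0); (0, 0, 4, 0, 0))


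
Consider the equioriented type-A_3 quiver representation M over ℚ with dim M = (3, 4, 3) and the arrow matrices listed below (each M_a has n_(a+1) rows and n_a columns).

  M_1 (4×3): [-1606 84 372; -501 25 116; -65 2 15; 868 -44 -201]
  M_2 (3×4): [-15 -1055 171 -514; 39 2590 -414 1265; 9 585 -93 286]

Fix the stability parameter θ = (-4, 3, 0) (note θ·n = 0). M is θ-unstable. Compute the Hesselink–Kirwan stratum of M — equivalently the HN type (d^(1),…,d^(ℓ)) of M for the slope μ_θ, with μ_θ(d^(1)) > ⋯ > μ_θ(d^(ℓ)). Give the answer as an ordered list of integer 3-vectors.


Interval decomposition of M: I[1,2], I[1,3]^2, I[2,2], I[3,3].
HN type (ℓ=4): μ^(1)=3; μ^(2)=3/2; μ^(3)=0; μ^(4)=-4

((0, 2, 0); (0, 2, 2); (0, 0, 1); (3, 0, 0))


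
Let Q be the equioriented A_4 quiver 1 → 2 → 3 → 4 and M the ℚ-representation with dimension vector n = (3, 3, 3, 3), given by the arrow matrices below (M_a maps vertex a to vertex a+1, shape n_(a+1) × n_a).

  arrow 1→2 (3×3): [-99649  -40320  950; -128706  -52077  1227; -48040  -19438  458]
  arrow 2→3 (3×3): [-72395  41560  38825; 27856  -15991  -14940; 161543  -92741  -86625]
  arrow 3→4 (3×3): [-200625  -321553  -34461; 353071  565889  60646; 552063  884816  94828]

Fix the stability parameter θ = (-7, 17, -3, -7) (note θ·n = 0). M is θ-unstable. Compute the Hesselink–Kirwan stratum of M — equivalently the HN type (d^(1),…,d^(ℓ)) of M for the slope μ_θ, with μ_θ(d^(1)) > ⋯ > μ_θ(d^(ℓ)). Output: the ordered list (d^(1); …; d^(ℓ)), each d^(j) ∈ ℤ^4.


Interval decomposition of M: I[1,1], I[1,4]^2, I[2,2], I[3,4].
HN type (ℓ=4): μ^(1)=17; μ^(2)=7/3; μ^(3)=-5; μ^(4)=-7

((0, 1, 0, 0); (0, 2, 2, 2); (0, 0, 1, 1); (3, 0, 0, 0))


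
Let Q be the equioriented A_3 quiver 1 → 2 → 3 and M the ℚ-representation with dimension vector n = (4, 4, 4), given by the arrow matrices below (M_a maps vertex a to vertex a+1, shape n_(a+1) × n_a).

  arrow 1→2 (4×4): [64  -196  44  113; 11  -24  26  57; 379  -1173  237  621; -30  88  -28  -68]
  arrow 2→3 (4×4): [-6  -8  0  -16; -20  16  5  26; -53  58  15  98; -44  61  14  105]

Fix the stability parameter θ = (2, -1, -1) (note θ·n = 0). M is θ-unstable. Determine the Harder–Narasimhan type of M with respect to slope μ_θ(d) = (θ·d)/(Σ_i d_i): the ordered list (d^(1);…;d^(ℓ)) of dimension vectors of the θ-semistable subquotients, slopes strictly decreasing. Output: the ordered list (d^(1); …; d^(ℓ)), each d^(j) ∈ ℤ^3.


Interval decomposition of M: I[1,1], I[1,3]^3, I[2,3].
HN type (ℓ=3): μ^(1)=2; μ^(2)=0; μ^(3)=-1

((1, 0, 0); (3, 3, 3); (0, 1, 1))


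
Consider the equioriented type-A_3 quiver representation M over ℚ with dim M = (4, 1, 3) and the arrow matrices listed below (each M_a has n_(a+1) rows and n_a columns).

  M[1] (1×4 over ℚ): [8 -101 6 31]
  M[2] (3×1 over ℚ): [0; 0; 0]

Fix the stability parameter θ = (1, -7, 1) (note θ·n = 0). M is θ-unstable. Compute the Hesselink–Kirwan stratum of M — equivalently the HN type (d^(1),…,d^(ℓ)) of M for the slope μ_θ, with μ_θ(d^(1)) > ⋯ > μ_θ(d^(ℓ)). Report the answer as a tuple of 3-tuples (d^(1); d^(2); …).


Interval decomposition of M: I[1,1]^3, I[1,2], I[3,3]^3.
HN type (ℓ=2): μ^(1)=1; μ^(2)=-3

((3, 0, 3); (1, 1, 0))


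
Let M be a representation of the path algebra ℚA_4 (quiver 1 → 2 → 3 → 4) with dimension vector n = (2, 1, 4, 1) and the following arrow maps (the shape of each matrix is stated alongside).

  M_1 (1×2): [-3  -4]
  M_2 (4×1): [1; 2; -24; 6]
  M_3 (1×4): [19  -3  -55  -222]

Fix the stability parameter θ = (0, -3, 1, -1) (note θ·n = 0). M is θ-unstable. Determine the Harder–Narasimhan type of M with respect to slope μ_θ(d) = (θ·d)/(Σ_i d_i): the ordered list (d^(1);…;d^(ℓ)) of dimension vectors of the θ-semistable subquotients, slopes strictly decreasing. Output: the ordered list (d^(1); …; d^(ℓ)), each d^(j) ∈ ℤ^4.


Barcode: M ≅ I[1,1], I[1,4], I[3,3]^3. HN layers by μ_θ (3 steps, strictly decreasing):
  μ^(1)=1; μ^(2)=0; μ^(3)=-3/2

((0, 0, 3, 0); (1, 0, 1, 1); (1, 1, 0, 0))


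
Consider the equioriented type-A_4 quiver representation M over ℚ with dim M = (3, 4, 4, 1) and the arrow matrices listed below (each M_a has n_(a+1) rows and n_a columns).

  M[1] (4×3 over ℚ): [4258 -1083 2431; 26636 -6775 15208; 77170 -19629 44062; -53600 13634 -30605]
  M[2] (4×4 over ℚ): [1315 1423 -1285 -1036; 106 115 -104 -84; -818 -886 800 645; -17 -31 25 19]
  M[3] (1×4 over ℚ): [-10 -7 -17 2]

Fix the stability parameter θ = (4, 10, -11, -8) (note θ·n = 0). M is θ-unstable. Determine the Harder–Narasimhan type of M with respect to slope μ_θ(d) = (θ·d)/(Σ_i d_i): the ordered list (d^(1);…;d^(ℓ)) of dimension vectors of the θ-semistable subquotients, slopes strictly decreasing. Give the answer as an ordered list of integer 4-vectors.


Via rank(M_{q-1}∘⋯∘M_p): M ≅ I[1,3]^2, I[1,4], I[2,2], I[3,3].
μ_θ-semistable layers: μ^(1)=10; μ^(2)=1; μ^(3)=-5/4; μ^(4)=-11

((0, 1, 0, 0); (2, 2, 2, 0); (1, 1, 1, 1); (0, 0, 1, 0))


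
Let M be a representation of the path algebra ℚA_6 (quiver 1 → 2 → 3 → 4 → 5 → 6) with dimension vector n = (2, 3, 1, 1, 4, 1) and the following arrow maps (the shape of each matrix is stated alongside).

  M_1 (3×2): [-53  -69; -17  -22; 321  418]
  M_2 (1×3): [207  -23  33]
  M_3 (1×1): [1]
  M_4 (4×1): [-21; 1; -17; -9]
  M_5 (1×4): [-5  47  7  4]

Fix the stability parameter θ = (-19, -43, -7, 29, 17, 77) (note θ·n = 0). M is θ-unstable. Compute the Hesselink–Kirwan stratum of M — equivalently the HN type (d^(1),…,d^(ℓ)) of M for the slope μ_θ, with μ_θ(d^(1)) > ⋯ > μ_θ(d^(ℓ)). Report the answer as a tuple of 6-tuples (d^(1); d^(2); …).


Via rank(M_{q-1}∘⋯∘M_p): M ≅ I[1,2], I[1,6], I[2,2], I[5,5]^3.
μ_θ-semistable layers: μ^(1)=77; μ^(2)=23; μ^(3)=17; μ^(4)=-7; μ^(5)=-31; μ^(6)=-43

((0, 0, 0, 0, 0, 1); (0, 0, 0, 1, 1, 0); (0, 0, 0, 0, 3, 0); (0, 0, 1, 0, 0, 0); (2, 2, 0, 0, 0, 0); (0, 1, 0, 0, 0, 0))


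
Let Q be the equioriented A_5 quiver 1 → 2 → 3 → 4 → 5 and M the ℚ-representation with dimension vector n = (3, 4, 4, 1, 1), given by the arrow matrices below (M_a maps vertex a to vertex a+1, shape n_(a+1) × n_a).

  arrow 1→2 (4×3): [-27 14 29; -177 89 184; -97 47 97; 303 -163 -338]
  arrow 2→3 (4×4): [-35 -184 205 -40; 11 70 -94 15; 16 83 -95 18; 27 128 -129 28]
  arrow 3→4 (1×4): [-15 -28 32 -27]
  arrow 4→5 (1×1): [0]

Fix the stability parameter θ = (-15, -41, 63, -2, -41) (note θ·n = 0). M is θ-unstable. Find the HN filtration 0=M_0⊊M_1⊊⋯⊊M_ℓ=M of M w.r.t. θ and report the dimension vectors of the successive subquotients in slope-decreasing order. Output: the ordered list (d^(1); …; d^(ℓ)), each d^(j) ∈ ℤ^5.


Interval decomposition of M: I[1,3]^3, I[2,2], I[3,4], I[5,5].
HN type (ℓ=4): μ^(1)=63; μ^(2)=61/2; μ^(3)=-28; μ^(4)=-41

((0, 0, 3, 0, 0); (0, 0, 1, 1, 0); (3, 3, 0, 0, 0); (0, 1, 0, 0, 1))


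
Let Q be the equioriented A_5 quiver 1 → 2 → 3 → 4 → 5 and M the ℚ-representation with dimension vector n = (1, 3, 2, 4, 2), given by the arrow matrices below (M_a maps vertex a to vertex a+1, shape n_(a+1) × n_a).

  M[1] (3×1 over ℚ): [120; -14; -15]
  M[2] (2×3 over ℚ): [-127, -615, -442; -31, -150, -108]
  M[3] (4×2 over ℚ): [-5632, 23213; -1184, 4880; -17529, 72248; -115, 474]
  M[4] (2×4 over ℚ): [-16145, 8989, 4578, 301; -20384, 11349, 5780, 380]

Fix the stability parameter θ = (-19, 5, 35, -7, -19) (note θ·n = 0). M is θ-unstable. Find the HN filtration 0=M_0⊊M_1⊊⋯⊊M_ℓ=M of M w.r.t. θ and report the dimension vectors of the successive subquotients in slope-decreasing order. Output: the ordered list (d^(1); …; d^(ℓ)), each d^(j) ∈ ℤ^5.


Interval decomposition of M: I[1,2], I[2,4], I[2,5], I[4,4], I[4,5].
HN type (ℓ=6): μ^(1)=14; μ^(2)=5; μ^(3)=7/2; μ^(4)=-7; μ^(5)=-13; μ^(6)=-19

((0, 0, 1, 1, 0); (0, 2, 0, 0, 0); (0, 1, 1, 1, 1); (0, 0, 0, 1, 0); (0, 0, 0, 1, 1); (1, 0, 0, 0, 0))


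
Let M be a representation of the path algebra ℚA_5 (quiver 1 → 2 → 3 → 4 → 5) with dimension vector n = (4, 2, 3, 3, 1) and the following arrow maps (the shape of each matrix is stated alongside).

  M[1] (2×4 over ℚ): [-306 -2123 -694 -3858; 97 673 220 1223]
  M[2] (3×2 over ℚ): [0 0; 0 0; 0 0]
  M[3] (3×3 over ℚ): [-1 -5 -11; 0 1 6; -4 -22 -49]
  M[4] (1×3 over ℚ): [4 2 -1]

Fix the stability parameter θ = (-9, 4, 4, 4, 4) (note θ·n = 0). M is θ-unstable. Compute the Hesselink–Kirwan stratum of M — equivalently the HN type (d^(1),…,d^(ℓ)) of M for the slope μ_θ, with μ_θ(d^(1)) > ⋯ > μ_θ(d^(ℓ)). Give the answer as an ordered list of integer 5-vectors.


Interval decomposition of M: I[1,1]^2, I[1,2]^2, I[3,4]^2, I[3,5].
HN type (ℓ=2): μ^(1)=4; μ^(2)=-9

((0, 2, 3, 3, 1); (4, 0, 0, 0, 0))


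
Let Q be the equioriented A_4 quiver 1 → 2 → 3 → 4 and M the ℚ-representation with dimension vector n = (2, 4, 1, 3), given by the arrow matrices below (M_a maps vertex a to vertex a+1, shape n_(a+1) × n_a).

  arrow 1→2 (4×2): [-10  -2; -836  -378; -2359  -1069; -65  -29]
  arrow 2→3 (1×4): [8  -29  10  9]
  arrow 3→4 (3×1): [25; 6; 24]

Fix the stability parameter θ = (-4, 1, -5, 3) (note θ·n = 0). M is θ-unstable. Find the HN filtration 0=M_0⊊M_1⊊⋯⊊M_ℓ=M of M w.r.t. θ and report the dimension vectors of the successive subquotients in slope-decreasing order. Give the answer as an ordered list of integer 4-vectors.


Via rank(M_{q-1}∘⋯∘M_p): M ≅ I[1,2], I[1,4], I[2,2]^2, I[4,4]^2.
μ_θ-semistable layers: μ^(1)=3; μ^(2)=1; μ^(3)=-2; μ^(4)=-4

((0, 0, 0, 3); (0, 3, 0, 0); (0, 1, 1, 0); (2, 0, 0, 0))


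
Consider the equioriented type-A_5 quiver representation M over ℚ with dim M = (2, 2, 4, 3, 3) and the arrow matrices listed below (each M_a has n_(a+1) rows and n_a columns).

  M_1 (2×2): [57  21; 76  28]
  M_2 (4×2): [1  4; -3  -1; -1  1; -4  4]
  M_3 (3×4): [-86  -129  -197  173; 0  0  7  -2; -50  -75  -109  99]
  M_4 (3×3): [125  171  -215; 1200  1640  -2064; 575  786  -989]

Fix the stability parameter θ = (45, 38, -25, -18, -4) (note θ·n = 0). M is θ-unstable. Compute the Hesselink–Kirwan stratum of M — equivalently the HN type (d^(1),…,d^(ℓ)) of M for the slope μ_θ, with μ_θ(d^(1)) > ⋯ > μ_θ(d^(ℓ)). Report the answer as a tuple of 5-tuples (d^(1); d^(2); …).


Interval decomposition of M: I[1,1], I[1,5], I[2,4], I[3,3]^2, I[4,5], I[5,5].
HN type (ℓ=6): μ^(1)=45; μ^(2)=36/5; μ^(3)=-5/3; μ^(4)=-4; μ^(5)=-18; μ^(6)=-25

((1, 0, 0, 0, 0); (1, 1, 1, 1, 1); (0, 1, 1, 1, 0); (0, 0, 0, 0, 2); (0, 0, 0, 1, 0); (0, 0, 2, 0, 0))


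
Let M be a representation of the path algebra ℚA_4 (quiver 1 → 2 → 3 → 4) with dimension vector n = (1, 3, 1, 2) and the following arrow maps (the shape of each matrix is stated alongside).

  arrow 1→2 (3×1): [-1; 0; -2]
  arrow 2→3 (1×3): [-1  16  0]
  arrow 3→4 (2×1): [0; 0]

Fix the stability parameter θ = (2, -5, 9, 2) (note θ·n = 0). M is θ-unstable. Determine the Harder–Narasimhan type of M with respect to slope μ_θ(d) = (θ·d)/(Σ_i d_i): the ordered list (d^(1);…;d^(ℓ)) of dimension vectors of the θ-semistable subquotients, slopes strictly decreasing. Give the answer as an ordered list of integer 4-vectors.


Interval decomposition of M: I[1,3], I[2,2]^2, I[4,4]^2.
HN type (ℓ=4): μ^(1)=9; μ^(2)=2; μ^(3)=-3/2; μ^(4)=-5

((0, 0, 1, 0); (0, 0, 0, 2); (1, 1, 0, 0); (0, 2, 0, 0))


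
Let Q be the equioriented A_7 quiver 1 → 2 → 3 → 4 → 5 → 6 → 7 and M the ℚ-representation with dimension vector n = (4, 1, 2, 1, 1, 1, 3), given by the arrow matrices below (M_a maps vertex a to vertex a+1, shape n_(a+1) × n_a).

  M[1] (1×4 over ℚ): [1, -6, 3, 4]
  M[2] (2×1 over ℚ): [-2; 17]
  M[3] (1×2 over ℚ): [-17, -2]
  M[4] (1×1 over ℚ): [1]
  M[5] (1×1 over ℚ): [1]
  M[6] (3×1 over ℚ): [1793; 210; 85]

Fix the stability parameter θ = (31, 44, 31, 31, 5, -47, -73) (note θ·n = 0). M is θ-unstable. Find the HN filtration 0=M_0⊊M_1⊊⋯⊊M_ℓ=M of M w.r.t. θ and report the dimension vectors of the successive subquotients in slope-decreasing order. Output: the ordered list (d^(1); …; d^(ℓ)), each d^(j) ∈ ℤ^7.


Via rank(M_{q-1}∘⋯∘M_p): M ≅ I[1,1]^3, I[1,3], I[3,7], I[7,7]^2.
μ_θ-semistable layers: μ^(1)=75/2; μ^(2)=31; μ^(3)=-53/5; μ^(4)=-73

((0, 1, 1, 0, 0, 0, 0); (4, 0, 0, 0, 0, 0, 0); (0, 0, 1, 1, 1, 1, 1); (0, 0, 0, 0, 0, 0, 2))


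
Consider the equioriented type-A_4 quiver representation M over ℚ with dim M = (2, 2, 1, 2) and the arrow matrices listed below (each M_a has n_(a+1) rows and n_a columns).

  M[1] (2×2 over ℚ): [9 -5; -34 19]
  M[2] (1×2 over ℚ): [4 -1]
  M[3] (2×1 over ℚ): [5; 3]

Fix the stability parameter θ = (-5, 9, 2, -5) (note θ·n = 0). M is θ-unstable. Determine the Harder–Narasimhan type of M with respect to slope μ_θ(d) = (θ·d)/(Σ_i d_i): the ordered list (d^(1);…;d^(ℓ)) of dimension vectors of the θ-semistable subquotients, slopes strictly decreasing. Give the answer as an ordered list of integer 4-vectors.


Via rank(M_{q-1}∘⋯∘M_p): M ≅ I[1,2], I[1,4], I[4,4].
μ_θ-semistable layers: μ^(1)=9; μ^(2)=2; μ^(3)=-5

((0, 1, 0, 0); (0, 1, 1, 1); (2, 0, 0, 1))


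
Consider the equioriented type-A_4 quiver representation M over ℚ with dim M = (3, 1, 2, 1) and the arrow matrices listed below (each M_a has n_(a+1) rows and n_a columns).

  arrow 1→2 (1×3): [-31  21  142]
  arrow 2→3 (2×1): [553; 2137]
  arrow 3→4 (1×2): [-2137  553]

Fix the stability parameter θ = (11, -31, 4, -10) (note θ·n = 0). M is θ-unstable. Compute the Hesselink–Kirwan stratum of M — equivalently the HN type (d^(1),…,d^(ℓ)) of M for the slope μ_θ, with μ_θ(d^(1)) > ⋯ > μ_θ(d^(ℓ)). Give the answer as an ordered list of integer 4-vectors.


Barcode: M ≅ I[1,1]^2, I[1,3], I[3,4]. HN layers by μ_θ (4 steps, strictly decreasing):
  μ^(1)=11; μ^(2)=4; μ^(3)=-3; μ^(4)=-10

((2, 0, 0, 0); (0, 0, 1, 0); (0, 0, 1, 1); (1, 1, 0, 0))


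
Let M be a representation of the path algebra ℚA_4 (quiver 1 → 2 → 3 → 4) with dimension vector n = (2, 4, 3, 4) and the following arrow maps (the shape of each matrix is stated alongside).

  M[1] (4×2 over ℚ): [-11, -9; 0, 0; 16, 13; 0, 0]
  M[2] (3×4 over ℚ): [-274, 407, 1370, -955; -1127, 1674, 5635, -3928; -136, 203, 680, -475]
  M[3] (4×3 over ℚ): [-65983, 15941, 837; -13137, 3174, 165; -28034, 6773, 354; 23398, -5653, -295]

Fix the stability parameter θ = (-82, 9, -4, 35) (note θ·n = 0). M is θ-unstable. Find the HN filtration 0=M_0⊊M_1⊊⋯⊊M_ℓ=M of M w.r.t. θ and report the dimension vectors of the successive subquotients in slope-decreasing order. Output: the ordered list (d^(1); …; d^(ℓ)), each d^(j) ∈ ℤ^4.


Barcode: M ≅ I[1,2], I[1,4], I[2,2], I[2,4], I[3,4], I[4,4]. HN layers by μ_θ (5 steps, strictly decreasing):
  μ^(1)=35; μ^(2)=9; μ^(3)=5/2; μ^(4)=-4; μ^(5)=-82

((0, 0, 0, 4); (0, 2, 0, 0); (0, 2, 2, 0); (0, 0, 1, 0); (2, 0, 0, 0))


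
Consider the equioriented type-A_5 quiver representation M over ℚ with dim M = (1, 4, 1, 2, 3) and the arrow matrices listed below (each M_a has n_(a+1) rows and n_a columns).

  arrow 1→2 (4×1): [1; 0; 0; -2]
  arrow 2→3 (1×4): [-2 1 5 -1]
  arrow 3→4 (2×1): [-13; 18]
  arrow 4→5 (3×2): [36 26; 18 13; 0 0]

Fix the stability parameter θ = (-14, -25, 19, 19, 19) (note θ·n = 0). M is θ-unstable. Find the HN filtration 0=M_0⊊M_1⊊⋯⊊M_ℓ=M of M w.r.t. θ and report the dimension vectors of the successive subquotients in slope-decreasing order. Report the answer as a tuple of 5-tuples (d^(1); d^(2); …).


Barcode: M ≅ I[1,2], I[2,2]^2, I[2,4], I[4,5], I[5,5]^2. HN layers by μ_θ (3 steps, strictly decreasing):
  μ^(1)=19; μ^(2)=-39/2; μ^(3)=-25

((0, 0, 1, 2, 3); (1, 1, 0, 0, 0); (0, 3, 0, 0, 0))


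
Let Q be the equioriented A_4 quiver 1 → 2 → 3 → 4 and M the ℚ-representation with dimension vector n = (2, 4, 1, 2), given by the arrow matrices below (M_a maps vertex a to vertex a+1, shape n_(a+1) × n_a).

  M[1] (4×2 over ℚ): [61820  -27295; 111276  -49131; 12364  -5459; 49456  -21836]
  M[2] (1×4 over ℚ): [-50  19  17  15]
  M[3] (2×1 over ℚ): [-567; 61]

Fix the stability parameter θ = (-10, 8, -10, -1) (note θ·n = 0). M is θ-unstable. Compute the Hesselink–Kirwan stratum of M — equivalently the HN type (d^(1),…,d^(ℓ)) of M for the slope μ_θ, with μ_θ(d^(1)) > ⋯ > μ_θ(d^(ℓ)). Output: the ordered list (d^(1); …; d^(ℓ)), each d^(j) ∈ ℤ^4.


Via rank(M_{q-1}∘⋯∘M_p): M ≅ I[1,1], I[1,4], I[2,2]^3, I[4,4].
μ_θ-semistable layers: μ^(1)=8; μ^(2)=-1; μ^(3)=-10

((0, 3, 0, 0); (0, 1, 1, 2); (2, 0, 0, 0))


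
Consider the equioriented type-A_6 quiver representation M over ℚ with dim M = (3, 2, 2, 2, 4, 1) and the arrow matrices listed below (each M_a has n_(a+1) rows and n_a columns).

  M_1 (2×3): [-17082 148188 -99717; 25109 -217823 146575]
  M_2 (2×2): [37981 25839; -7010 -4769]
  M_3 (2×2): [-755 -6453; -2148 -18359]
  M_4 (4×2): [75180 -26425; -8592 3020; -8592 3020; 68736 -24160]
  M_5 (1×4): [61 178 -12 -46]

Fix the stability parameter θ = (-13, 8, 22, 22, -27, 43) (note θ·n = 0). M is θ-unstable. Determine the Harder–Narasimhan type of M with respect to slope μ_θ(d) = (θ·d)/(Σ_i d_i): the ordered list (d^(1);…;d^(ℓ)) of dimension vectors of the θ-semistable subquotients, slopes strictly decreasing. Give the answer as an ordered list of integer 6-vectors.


Barcode: M ≅ I[1,1], I[1,4], I[1,6], I[5,5]^3. HN layers by μ_θ (6 steps, strictly decreasing):
  μ^(1)=43; μ^(2)=22; μ^(3)=8; μ^(4)=25/4; μ^(5)=-13; μ^(6)=-27

((0, 0, 0, 0, 0, 1); (0, 0, 1, 1, 0, 0); (0, 1, 0, 0, 0, 0); (0, 1, 1, 1, 1, 0); (3, 0, 0, 0, 0, 0); (0, 0, 0, 0, 3, 0))


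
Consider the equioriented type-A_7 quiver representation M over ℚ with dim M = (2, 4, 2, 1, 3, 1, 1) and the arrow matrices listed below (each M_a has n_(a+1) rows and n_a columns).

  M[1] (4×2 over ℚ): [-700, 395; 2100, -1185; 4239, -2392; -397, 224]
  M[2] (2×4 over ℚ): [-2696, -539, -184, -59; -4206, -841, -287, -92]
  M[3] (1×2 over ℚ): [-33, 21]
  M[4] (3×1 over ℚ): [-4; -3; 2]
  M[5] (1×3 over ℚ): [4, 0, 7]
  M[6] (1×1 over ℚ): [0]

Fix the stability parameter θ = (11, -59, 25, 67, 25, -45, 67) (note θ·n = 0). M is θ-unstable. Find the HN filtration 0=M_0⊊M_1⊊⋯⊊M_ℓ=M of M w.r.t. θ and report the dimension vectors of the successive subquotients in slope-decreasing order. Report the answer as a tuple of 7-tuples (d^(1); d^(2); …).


Interval decomposition of M: I[1,2], I[1,3], I[2,2], I[2,6], I[5,5]^2, I[7,7].
HN type (ℓ=5): μ^(1)=67; μ^(2)=25; μ^(3)=18; μ^(4)=-24; μ^(5)=-59

((0, 0, 0, 0, 0, 0, 1); (0, 0, 1, 0, 2, 0, 0); (0, 0, 1, 1, 1, 1, 0); (2, 2, 0, 0, 0, 0, 0); (0, 2, 0, 0, 0, 0, 0))
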